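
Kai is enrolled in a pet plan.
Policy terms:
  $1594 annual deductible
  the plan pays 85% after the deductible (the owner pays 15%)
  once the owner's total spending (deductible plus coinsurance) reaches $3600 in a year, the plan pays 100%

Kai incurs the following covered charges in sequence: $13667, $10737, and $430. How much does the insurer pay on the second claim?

$10541.95

Bill 1, $13667: $1594 finishes the deductible; $12073 goes to coinsurance; 15% of $12073 = $1810.95. Owner pays $3404.95; OOP now $3404.95. Plan pays $13667 − $3404.95 = $10262.05.
Bill 2, $10737: deductible already satisfied, so owner's share is 15% × $10737 = $1610.55. OOP would hit $5015.50 > $3600, so the cap limits the owner to $3600 − $3404.95 = $195.05. Insurer: $10737 − $195.05 = $10541.95.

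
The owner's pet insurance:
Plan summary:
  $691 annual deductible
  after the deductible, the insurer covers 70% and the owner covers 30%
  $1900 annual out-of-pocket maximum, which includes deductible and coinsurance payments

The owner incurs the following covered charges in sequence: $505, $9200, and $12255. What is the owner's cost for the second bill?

Bill 1, $505: entire amount goes to the deductible. Owner pays $505; OOP now $505.
Bill 2, $9200: $186 finishes the deductible; $9014 goes to coinsurance; 30% of $9014 = $2704.20. Together that's $186 + $2704.20 = $2890.20. OOP would hit $3395.20 > $1900, so the cap limits the owner to $1900 − $505 = $1395.

$1395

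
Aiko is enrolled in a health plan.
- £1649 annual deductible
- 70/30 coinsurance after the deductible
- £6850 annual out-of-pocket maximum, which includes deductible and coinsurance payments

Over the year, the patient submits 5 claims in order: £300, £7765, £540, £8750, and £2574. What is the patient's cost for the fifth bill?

Claim 1 — £300: fully absorbed by the deductible. Cost to patient: £300. OOP to date £300.
Claim 2 — £7765: deductible takes £1349, £6416 remains; 30% of £6416 = £1924.80. Patient owes £3273.80 (running OOP £3573.80).
Claim 3 — £540: deductible already satisfied, so patient's share is 30% × £540 = £162. Cost to patient: £162. OOP to date £3735.80.
Claim 4 — £8750: 30% coinsurance on £8750 = £2625. Patient owes £2625 (running OOP £6360.80).
Claim 5 — £2574: deductible met; 30% of £2574 = £772.20. That would push OOP to £7133, over the £6850 cap, so patient pays £6850 − £6360.80 = £489.20.

£489.20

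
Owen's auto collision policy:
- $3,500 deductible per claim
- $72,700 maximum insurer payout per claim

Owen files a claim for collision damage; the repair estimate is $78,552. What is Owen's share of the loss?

$5,852

After the deductible, $78,552 − $3,500 = $75,052 remains.
Since $75,052 > $72,700, the payout is capped at $72,700.
Driver's share is the uncovered remainder: $78,552 − $72,700 = $5,852.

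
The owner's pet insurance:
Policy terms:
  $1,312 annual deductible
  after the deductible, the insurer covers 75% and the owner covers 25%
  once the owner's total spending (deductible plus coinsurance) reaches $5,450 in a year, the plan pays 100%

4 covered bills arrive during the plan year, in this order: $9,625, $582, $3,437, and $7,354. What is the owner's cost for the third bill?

$859.25

Claim 1 — $9,625: $1,312 to deductible, leaving $8,313; 25% of $8,313 = $2,078.25. Owner pays $3,390.25; OOP now $3,390.25.
Claim 2 — $582: deductible met; 25% of $582 = $145.50. Owner pays $145.50; OOP now $3,535.75.
Claim 3 — $3,437: deductible met; 25% of $3,437 = $859.25. Cost to owner: $859.25. OOP to date $4,395.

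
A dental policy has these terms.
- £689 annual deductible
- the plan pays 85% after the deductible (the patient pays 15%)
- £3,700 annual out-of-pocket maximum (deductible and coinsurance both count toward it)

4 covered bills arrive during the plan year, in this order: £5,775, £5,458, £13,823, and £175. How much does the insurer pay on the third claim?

Claim 1 — £5,775: £689 to deductible, leaving £5,086; 15% of £5,086 = £762.90. Patient owes £1,451.90 (running OOP £1,451.90). Plan pays £5,775 − £1,451.90 = £4,323.10.
Claim 2 — £5,458: deductible already satisfied, so patient's share is 15% × £5,458 = £818.70. Cost to patient: £818.70. OOP to date £2,270.60. Insurer: £5,458 − £818.70 = £4,639.30.
Claim 3 — £13,823: deductible already satisfied, so patient's share is 15% × £13,823 = £2,073.45. That would push OOP to £4,344.05, over the £3,700 cap, so patient pays £3,700 − £2,270.60 = £1,429.40. Plan pays £13,823 − £1,429.40 = £12,393.60.

£12,393.60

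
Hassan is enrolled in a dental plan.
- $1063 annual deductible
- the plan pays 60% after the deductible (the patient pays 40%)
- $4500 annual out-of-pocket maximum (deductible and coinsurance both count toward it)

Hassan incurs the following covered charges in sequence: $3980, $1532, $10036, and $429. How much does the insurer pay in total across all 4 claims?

Bill 1, $3980: $1063 finishes the deductible; $2917 goes to coinsurance; 40% of $2917 = $1166.80. Patient pays $2229.80; OOP now $2229.80. Plan pays $3980 − $2229.80 = $1750.20.
Bill 2, $1532: 40% coinsurance on $1532 = $612.80. Patient owes $612.80 (running OOP $2842.60). Insurer: $1532 − $612.80 = $919.20.
Bill 3, $10036: deductible met; 40% of $10036 = $4014.40. Adding that to $2842.60 gives $6857, past the $4500 cap; patient pays only $4500 − $2842.60 = $1657.40. Insurer: $10036 − $1657.40 = $8378.60.
Bill 4, $429: deductible already satisfied, so patient's share is 40% × $429 = $171.60. OOP would hit $4671.60 > $4500, so the cap limits the patient to $4500 − $4500 = $0. Plan pays $429 − $0 = $429.
Insurer total = bills − patient's total = $15977 − $4500 = $11477.

$11477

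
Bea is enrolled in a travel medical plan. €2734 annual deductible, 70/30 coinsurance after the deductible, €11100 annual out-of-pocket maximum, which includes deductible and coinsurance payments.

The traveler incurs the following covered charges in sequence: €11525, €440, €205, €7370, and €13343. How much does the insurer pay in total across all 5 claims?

€21783

Bill 1, €11525: €2734 to deductible, leaving €8791; traveler's 30% is €2637.30. Cost to traveler: €5371.30. OOP to date €5371.30. Insurer: €11525 − €5371.30 = €6153.70.
Bill 2, €440: 30% coinsurance on €440 = €132. Cost to traveler: €132. OOP to date €5503.30. Plan pays €440 − €132 = €308.
Bill 3, €205: 30% coinsurance on €205 = €61.50. Traveler pays €61.50; OOP now €5564.80. Plan pays €205 − €61.50 = €143.50.
Bill 4, €7370: 30% coinsurance on €7370 = €2211. Cost to traveler: €2211. OOP to date €7775.80. Plan pays €7370 − €2211 = €5159.
Bill 5, €13343: deductible met; 30% of €13343 = €4002.90. OOP would hit €11778.70 > €11100, so the cap limits the traveler to €11100 − €7775.80 = €3324.20. Plan pays €13343 − €3324.20 = €10018.80.
Insurer total = bills − traveler's total = €32883 − €11100 = €21783.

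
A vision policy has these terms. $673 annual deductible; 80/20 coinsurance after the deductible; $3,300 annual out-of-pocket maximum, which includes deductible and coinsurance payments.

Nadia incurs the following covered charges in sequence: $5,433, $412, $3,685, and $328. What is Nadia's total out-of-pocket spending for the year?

Claim 1 ($5,433): $673 finishes the deductible; $4,760 goes to coinsurance; member's 20% is $952. Member pays $1,625; OOP now $1,625.
Claim 2 ($412): deductible already satisfied, so member's share is 20% × $412 = $82.40. Cost to member: $82.40. OOP to date $1,707.40.
Claim 3 ($3,685): deductible already satisfied, so member's share is 20% × $3,685 = $737. Member pays $737; OOP now $2,444.40.
Claim 4 ($328): deductible already satisfied, so member's share is 20% × $328 = $65.60. Member pays $65.60; OOP now $2,510.
Total paid by the member: $1,625 + $82.40 + $737 + $65.60 = $2,510.

$2,510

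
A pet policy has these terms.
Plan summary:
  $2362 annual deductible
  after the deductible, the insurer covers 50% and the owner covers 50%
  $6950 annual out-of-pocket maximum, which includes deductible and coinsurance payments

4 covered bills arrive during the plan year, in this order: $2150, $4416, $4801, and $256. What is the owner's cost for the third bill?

$2400.50

Claim 1 — $2150: fully absorbed by the deductible. Owner owes $2150 (running OOP $2150).
Claim 2 — $4416: $212 finishes the deductible; $4204 goes to coinsurance; 50% of $4204 = $2102. Owner owes $2314 (running OOP $4464).
Claim 3 — $4801: deductible already satisfied, so owner's share is 50% × $4801 = $2400.50. Cost to owner: $2400.50. OOP to date $6864.50.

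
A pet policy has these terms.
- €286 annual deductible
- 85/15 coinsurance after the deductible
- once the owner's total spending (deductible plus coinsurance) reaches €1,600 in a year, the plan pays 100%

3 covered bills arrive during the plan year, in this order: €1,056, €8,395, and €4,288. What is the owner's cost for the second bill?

€1,198.50

Bill 1, €1,056: deductible takes €286, €770 remains; coinsurance €770 × 15% = €115.50. Cost to owner: €401.50. OOP to date €401.50.
Bill 2, €8,395: 15% coinsurance on €8,395 = €1,259.25. OOP would hit €1,660.75 > €1,600, so the cap limits the owner to €1,600 − €401.50 = €1,198.50.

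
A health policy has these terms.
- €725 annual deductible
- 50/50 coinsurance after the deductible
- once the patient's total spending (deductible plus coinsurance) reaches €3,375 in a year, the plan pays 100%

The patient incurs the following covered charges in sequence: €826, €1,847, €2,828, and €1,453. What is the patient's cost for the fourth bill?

#1 (€826): €725 to deductible, leaving €101; coinsurance €101 × 50% = €50.50. Patient pays €775.50; OOP now €775.50.
#2 (€1,847): deductible already satisfied, so patient's share is 50% × €1,847 = €923.50. Patient owes €923.50 (running OOP €1,699).
#3 (€2,828): 50% coinsurance on €2,828 = €1,414. Patient pays €1,414; OOP now €3,113.
#4 (€1,453): 50% coinsurance on €1,453 = €726.50. Adding that to €3,113 gives €3,839.50, past the €3,375 cap; patient pays only €3,375 − €3,113 = €262.

€262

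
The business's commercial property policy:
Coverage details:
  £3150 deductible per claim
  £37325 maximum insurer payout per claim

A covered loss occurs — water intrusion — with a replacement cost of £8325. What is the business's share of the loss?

Subtract the deductible: £8325 − £3150 = £5175.
That's under the £37325 cap, so the insurer reimburses the full £5175.
Out of pocket: £8325 − £5175 = £3150.

£3150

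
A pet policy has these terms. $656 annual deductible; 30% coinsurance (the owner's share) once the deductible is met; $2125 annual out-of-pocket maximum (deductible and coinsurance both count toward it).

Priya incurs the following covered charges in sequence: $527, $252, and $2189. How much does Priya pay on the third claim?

$656.70

Bill 1, $527: all of it applies to the deductible. Owner owes $527 (running OOP $527).
Bill 2, $252: $129 to deductible, leaving $123; coinsurance $123 × 30% = $36.90. Cost to owner: $165.90. OOP to date $692.90.
Bill 3, $2189: 30% coinsurance on $2189 = $656.70. Cost to owner: $656.70. OOP to date $1349.60.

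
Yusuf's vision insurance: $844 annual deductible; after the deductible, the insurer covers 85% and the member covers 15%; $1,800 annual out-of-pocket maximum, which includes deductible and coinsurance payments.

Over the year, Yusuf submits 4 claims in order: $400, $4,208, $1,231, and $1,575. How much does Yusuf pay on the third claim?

#1 ($400): all of it applies to the deductible. Cost to member: $400. OOP to date $400.
#2 ($4,208): $444 to deductible, leaving $3,764; member's 15% is $564.60. Cost to member: $1,008.60. OOP to date $1,408.60.
#3 ($1,231): 15% coinsurance on $1,231 = $184.65. Member pays $184.65; OOP now $1,593.25.

$184.65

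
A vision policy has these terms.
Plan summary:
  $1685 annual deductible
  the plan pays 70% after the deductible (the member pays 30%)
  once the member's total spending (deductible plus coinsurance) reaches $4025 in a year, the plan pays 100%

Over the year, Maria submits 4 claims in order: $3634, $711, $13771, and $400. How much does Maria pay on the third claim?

Claim 1 ($3634): deductible takes $1685, $1949 remains; coinsurance $1949 × 30% = $584.70. Member pays $2269.70; OOP now $2269.70.
Claim 2 ($711): deductible already satisfied, so member's share is 30% × $711 = $213.30. Cost to member: $213.30. OOP to date $2483.
Claim 3 ($13771): deductible already satisfied, so member's share is 30% × $13771 = $4131.30. Adding that to $2483 gives $6614.30, past the $4025 cap; member pays only $4025 − $2483 = $1542.

$1542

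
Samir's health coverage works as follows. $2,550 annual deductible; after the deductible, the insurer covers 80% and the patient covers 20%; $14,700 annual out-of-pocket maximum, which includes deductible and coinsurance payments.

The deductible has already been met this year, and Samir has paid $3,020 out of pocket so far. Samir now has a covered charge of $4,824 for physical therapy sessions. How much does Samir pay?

With the deductible met, the entire $4,824 is subject to coinsurance.
Coinsurance: $4,824 × 20% = $964.80.
Total out-of-pocket so far would be $3,020 + $964.80 = $3,984.80, below the $14,700 cap — no reduction.

$964.80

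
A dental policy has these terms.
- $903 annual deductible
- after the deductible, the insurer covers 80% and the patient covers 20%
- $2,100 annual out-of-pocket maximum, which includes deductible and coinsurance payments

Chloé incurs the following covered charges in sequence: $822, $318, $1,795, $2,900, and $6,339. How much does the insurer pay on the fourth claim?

$2,320

Claim 1 — $822: entire amount goes to the deductible. Cost to patient: $822. OOP to date $822. Insurer: $822 − $822 = $0.
Claim 2 — $318: $81 to deductible, leaving $237; patient's 20% is $47.40. Patient pays $128.40; OOP now $950.40. Plan pays $318 − $128.40 = $189.60.
Claim 3 — $1,795: deductible met; 20% of $1,795 = $359. Cost to patient: $359. OOP to date $1,309.40. Plan pays $1,795 − $359 = $1,436.
Claim 4 — $2,900: 20% coinsurance on $2,900 = $580. Patient owes $580 (running OOP $1,889.40). Insurer: $2,900 − $580 = $2,320.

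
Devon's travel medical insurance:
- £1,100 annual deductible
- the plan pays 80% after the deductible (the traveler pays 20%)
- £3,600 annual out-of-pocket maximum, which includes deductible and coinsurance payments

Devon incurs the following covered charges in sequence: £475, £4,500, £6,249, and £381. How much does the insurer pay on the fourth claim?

£304.80

Bill 1, £475: all of it applies to the deductible. Traveler pays £475; OOP now £475. Insurer: £475 − £475 = £0.
Bill 2, £4,500: £625 to deductible, leaving £3,875; coinsurance £3,875 × 20% = £775. Traveler owes £1,400 (running OOP £1,875). Plan pays £4,500 − £1,400 = £3,100.
Bill 3, £6,249: deductible already satisfied, so traveler's share is 20% × £6,249 = £1,249.80. Traveler owes £1,249.80 (running OOP £3,124.80). Plan pays £6,249 − £1,249.80 = £4,999.20.
Bill 4, £381: deductible already satisfied, so traveler's share is 20% × £381 = £76.20. Traveler owes £76.20 (running OOP £3,201). Plan pays £381 − £76.20 = £304.80.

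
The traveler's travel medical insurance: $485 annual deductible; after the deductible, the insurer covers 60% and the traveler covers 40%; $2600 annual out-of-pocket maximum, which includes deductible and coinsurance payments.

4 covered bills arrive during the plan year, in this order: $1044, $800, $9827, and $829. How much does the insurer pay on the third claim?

$8255.60

Bill 1, $1044: $485 finishes the deductible; $559 goes to coinsurance; coinsurance $559 × 40% = $223.60. Traveler owes $708.60 (running OOP $708.60). Insurer: $1044 − $708.60 = $335.40.
Bill 2, $800: 40% coinsurance on $800 = $320. Cost to traveler: $320. OOP to date $1028.60. Insurer: $800 − $320 = $480.
Bill 3, $9827: 40% coinsurance on $9827 = $3930.80. That would push OOP to $4959.40, over the $2600 cap, so traveler pays $2600 − $1028.60 = $1571.40. Plan pays $9827 − $1571.40 = $8255.60.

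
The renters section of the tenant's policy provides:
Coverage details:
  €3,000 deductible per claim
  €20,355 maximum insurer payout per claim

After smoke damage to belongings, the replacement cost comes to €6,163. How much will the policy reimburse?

€3,163

Subtract the deductible: €6,163 − €3,000 = €3,163.
That's under the €20,355 cap, so the insurer reimburses the full €3,163.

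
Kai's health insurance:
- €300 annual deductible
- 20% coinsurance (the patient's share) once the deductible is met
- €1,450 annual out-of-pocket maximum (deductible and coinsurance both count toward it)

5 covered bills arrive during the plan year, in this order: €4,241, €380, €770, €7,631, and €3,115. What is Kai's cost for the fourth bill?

€131.80

Bill 1, €4,241: €300 finishes the deductible; €3,941 goes to coinsurance; 20% of €3,941 = €788.20. Patient pays €1,088.20; OOP now €1,088.20.
Bill 2, €380: deductible already satisfied, so patient's share is 20% × €380 = €76. Cost to patient: €76. OOP to date €1,164.20.
Bill 3, €770: deductible already satisfied, so patient's share is 20% × €770 = €154. Patient owes €154 (running OOP €1,318.20).
Bill 4, €7,631: deductible already satisfied, so patient's share is 20% × €7,631 = €1,526.20. Adding that to €1,318.20 gives €2,844.40, past the €1,450 cap; patient pays only €1,450 − €1,318.20 = €131.80.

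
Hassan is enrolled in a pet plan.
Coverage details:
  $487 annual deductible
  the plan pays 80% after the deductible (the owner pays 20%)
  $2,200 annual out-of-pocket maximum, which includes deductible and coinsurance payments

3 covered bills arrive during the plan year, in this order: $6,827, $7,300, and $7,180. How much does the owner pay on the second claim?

$445

Bill 1, $6,827: $487 finishes the deductible; $6,340 goes to coinsurance; 20% of $6,340 = $1,268. Cost to owner: $1,755. OOP to date $1,755.
Bill 2, $7,300: deductible already satisfied, so owner's share is 20% × $7,300 = $1,460. That would push OOP to $3,215, over the $2,200 cap, so owner pays $2,200 − $1,755 = $445.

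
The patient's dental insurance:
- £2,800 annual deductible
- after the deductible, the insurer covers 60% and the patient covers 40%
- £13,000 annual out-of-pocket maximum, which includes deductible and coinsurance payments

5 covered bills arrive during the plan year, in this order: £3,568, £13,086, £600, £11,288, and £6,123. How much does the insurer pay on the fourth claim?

Claim 1 — £3,568: deductible takes £2,800, £768 remains; coinsurance £768 × 40% = £307.20. Patient pays £3,107.20; OOP now £3,107.20. Plan pays £3,568 − £3,107.20 = £460.80.
Claim 2 — £13,086: 40% coinsurance on £13,086 = £5,234.40. Patient pays £5,234.40; OOP now £8,341.60. Insurer: £13,086 − £5,234.40 = £7,851.60.
Claim 3 — £600: deductible met; 40% of £600 = £240. Cost to patient: £240. OOP to date £8,581.60. Insurer: £600 − £240 = £360.
Claim 4 — £11,288: deductible met; 40% of £11,288 = £4,515.20. OOP would hit £13,096.80 > £13,000, so the cap limits the patient to £13,000 − £8,581.60 = £4,418.40. Plan pays £11,288 − £4,418.40 = £6,869.60.

£6,869.60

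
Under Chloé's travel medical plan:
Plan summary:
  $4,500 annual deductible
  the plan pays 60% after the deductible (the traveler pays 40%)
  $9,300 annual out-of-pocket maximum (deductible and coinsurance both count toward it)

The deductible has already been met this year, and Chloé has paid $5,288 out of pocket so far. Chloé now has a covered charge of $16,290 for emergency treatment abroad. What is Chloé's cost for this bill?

The deductible is already satisfied, so the full bill goes to coinsurance.
Traveler's 40% share of $16,290 is $6,516.
That would bring total out-of-pocket to $11,804, past the $9,300 cap. The traveler is capped at $9,300 − $5,288 = $4,012 on this claim.

$4,012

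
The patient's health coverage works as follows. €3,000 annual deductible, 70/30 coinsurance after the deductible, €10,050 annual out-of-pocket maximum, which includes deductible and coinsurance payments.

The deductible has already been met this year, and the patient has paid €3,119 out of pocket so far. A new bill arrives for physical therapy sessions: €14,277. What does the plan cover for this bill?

€9,993.90

With the deductible met, the entire €14,277 is subject to coinsurance.
Patient's 30% share of €14,277 is €4,283.10.
Year-to-date out-of-pocket becomes €3,119 + €4,283.10 = €7,402.10, still under the €10,050 maximum, so no cap applies.
The insurer covers the remainder: €14,277 − €4,283.10 = €9,993.90.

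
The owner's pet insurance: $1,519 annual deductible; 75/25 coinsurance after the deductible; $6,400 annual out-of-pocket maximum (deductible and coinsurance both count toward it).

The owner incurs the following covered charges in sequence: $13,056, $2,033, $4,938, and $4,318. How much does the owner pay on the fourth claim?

$254

Claim 1 ($13,056): $1,519 to deductible, leaving $11,537; owner's 25% is $2,884.25. Cost to owner: $4,403.25. OOP to date $4,403.25.
Claim 2 ($2,033): deductible already satisfied, so owner's share is 25% × $2,033 = $508.25. Cost to owner: $508.25. OOP to date $4,911.50.
Claim 3 ($4,938): 25% coinsurance on $4,938 = $1,234.50. Owner owes $1,234.50 (running OOP $6,146).
Claim 4 ($4,318): deductible already satisfied, so owner's share is 25% × $4,318 = $1,079.50. OOP would hit $7,225.50 > $6,400, so the cap limits the owner to $6,400 − $6,146 = $254.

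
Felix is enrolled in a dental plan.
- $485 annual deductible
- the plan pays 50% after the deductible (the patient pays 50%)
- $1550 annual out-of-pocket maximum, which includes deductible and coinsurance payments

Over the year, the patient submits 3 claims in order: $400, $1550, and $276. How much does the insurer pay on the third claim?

Claim 1 — $400: entire amount goes to the deductible. Cost to patient: $400. OOP to date $400. Plan pays $400 − $400 = $0.
Claim 2 — $1550: deductible takes $85, $1465 remains; 50% of $1465 = $732.50. Cost to patient: $817.50. OOP to date $1217.50. Plan pays $1550 − $817.50 = $732.50.
Claim 3 — $276: 50% coinsurance on $276 = $138. Patient pays $138; OOP now $1355.50. Insurer: $276 − $138 = $138.

$138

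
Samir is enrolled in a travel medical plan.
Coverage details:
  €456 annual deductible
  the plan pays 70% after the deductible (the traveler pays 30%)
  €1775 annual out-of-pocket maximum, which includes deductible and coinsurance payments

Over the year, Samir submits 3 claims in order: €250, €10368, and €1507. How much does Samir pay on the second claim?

Bill 1, €250: fully absorbed by the deductible. Traveler pays €250; OOP now €250.
Bill 2, €10368: €206 to deductible, leaving €10162; coinsurance €10162 × 30% = €3048.60. Claim cost before the cap: €206 + €3048.60 = €3254.60. Adding that to €250 gives €3504.60, past the €1775 cap; traveler pays only €1775 − €250 = €1525.

€1525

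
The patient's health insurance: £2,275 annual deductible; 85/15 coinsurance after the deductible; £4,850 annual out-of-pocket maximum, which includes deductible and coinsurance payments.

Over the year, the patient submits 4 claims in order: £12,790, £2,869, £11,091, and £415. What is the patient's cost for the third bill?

£567.40

Claim 1 — £12,790: £2,275 to deductible, leaving £10,515; coinsurance £10,515 × 15% = £1,577.25. Patient pays £3,852.25; OOP now £3,852.25.
Claim 2 — £2,869: 15% coinsurance on £2,869 = £430.35. Patient pays £430.35; OOP now £4,282.60.
Claim 3 — £11,091: deductible already satisfied, so patient's share is 15% × £11,091 = £1,663.65. Adding that to £4,282.60 gives £5,946.25, past the £4,850 cap; patient pays only £4,850 − £4,282.60 = £567.40.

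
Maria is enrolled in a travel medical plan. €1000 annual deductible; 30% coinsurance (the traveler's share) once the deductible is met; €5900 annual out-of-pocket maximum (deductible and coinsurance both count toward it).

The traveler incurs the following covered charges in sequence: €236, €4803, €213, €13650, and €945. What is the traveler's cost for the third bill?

Claim 1 — €236: all of it applies to the deductible. Cost to traveler: €236. OOP to date €236.
Claim 2 — €4803: €764 to deductible, leaving €4039; 30% of €4039 = €1211.70. Cost to traveler: €1975.70. OOP to date €2211.70.
Claim 3 — €213: 30% coinsurance on €213 = €63.90. Traveler pays €63.90; OOP now €2275.60.

€63.90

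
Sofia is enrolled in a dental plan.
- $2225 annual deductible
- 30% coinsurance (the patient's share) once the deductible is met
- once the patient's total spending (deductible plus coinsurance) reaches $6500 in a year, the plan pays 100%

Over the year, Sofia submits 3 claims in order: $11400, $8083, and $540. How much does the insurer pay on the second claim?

$6560.50

Bill 1, $11400: deductible takes $2225, $9175 remains; patient's 30% is $2752.50. Patient pays $4977.50; OOP now $4977.50. Plan pays $11400 − $4977.50 = $6422.50.
Bill 2, $8083: deductible met; 30% of $8083 = $2424.90. That would push OOP to $7402.40, over the $6500 cap, so patient pays $6500 − $4977.50 = $1522.50. Plan pays $8083 − $1522.50 = $6560.50.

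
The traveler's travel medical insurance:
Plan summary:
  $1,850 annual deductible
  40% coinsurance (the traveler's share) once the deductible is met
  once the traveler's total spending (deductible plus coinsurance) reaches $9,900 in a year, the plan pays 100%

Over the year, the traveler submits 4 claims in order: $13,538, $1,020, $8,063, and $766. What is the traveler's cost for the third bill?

$2,966.80

Claim 1 ($13,538): $1,850 finishes the deductible; $11,688 goes to coinsurance; traveler's 40% is $4,675.20. Traveler pays $6,525.20; OOP now $6,525.20.
Claim 2 ($1,020): 40% coinsurance on $1,020 = $408. Traveler pays $408; OOP now $6,933.20.
Claim 3 ($8,063): deductible met; 40% of $8,063 = $3,225.20. That would push OOP to $10,158.40, over the $9,900 cap, so traveler pays $9,900 − $6,933.20 = $2,966.80.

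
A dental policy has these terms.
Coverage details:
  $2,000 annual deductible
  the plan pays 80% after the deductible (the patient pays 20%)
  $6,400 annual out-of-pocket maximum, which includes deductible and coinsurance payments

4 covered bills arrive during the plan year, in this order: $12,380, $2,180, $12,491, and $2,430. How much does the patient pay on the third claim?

$1,888

Claim 1 — $12,380: $2,000 to deductible, leaving $10,380; patient's 20% is $2,076. Patient owes $4,076 (running OOP $4,076).
Claim 2 — $2,180: deductible met; 20% of $2,180 = $436. Cost to patient: $436. OOP to date $4,512.
Claim 3 — $12,491: deductible met; 20% of $12,491 = $2,498.20. OOP would hit $7,010.20 > $6,400, so the cap limits the patient to $6,400 − $4,512 = $1,888.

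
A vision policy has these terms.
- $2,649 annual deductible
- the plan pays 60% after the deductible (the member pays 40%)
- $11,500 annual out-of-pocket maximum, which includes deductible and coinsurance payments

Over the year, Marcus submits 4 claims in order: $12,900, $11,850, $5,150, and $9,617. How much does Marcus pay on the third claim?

Bill 1, $12,900: $2,649 finishes the deductible; $10,251 goes to coinsurance; coinsurance $10,251 × 40% = $4,100.40. Member pays $6,749.40; OOP now $6,749.40.
Bill 2, $11,850: deductible met; 40% of $11,850 = $4,740. Member owes $4,740 (running OOP $11,489.40).
Bill 3, $5,150: deductible met; 40% of $5,150 = $2,060. OOP would hit $13,549.40 > $11,500, so the cap limits the member to $11,500 − $11,489.40 = $10.60.

$10.60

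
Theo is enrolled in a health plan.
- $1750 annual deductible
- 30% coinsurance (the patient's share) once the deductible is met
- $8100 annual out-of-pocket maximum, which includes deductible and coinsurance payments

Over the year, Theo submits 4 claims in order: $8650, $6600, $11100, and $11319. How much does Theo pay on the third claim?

$2300

Bill 1, $8650: $1750 finishes the deductible; $6900 goes to coinsurance; 30% of $6900 = $2070. Cost to patient: $3820. OOP to date $3820.
Bill 2, $6600: 30% coinsurance on $6600 = $1980. Patient pays $1980; OOP now $5800.
Bill 3, $11100: 30% coinsurance on $11100 = $3330. Adding that to $5800 gives $9130, past the $8100 cap; patient pays only $8100 − $5800 = $2300.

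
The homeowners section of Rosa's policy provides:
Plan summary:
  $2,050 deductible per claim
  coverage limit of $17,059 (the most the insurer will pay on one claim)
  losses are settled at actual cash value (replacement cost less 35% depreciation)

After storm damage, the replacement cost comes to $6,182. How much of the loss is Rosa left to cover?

$4,213.70

Depreciate 35%: the covered value is $6,182 × 0.65 = $4,018.30.
Less the $2,050 deductible: $4,018.30 − $2,050 = $1,968.30.
$1,968.30 ≤ $17,059, so the limit doesn't bind; insurer pays $1,968.30.
The homeowner bears the rest of the original loss: $6,182 − $1,968.30 = $4,213.70.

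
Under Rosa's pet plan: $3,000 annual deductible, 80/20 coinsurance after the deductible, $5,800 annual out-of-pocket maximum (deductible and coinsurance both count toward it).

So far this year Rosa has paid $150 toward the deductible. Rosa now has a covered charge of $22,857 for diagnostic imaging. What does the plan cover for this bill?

Deductible still to meet: $3,000 − $150 = $2,850.
The remaining $20,007 (= $22,857 − $2,850) moves to coinsurance.
Coinsurance: $20,007 × 20% = $4,001.40.
That puts the owner's cost at $2,850 + $4,001.40 = $6,851.40 before any cap.
That would bring total out-of-pocket to $7,001.40, past the $5,800 cap. The owner is capped at $5,800 − $150 = $5,650 on this claim.
The plan picks up $22,857 − $5,650 = $17,207.

$17,207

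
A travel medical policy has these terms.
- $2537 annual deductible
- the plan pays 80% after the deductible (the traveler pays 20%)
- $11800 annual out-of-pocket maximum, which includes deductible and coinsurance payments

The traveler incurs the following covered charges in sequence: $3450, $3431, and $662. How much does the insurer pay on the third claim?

Claim 1 ($3450): deductible takes $2537, $913 remains; 20% of $913 = $182.60. Traveler pays $2719.60; OOP now $2719.60. Plan pays $3450 − $2719.60 = $730.40.
Claim 2 ($3431): deductible met; 20% of $3431 = $686.20. Traveler pays $686.20; OOP now $3405.80. Plan pays $3431 − $686.20 = $2744.80.
Claim 3 ($662): 20% coinsurance on $662 = $132.40. Traveler owes $132.40 (running OOP $3538.20). Insurer: $662 − $132.40 = $529.60.

$529.60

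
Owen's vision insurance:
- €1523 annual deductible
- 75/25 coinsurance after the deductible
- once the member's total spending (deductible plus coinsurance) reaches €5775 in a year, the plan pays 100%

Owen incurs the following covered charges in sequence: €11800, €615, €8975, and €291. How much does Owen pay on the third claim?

€1529

Claim 1 — €11800: €1523 finishes the deductible; €10277 goes to coinsurance; member's 25% is €2569.25. Cost to member: €4092.25. OOP to date €4092.25.
Claim 2 — €615: deductible already satisfied, so member's share is 25% × €615 = €153.75. Member pays €153.75; OOP now €4246.
Claim 3 — €8975: deductible met; 25% of €8975 = €2243.75. OOP would hit €6489.75 > €5775, so the cap limits the member to €5775 − €4246 = €1529.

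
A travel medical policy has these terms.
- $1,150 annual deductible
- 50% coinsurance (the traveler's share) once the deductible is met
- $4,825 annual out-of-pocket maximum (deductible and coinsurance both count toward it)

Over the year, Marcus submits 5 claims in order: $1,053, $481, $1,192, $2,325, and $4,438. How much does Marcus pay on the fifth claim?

Claim 1 — $1,053: fully absorbed by the deductible. Traveler pays $1,053; OOP now $1,053.
Claim 2 — $481: deductible takes $97, $384 remains; 50% of $384 = $192. Traveler owes $289 (running OOP $1,342).
Claim 3 — $1,192: 50% coinsurance on $1,192 = $596. Cost to traveler: $596. OOP to date $1,938.
Claim 4 — $2,325: 50% coinsurance on $2,325 = $1,162.50. Cost to traveler: $1,162.50. OOP to date $3,100.50.
Claim 5 — $4,438: 50% coinsurance on $4,438 = $2,219. Adding that to $3,100.50 gives $5,319.50, past the $4,825 cap; traveler pays only $4,825 − $3,100.50 = $1,724.50.

$1,724.50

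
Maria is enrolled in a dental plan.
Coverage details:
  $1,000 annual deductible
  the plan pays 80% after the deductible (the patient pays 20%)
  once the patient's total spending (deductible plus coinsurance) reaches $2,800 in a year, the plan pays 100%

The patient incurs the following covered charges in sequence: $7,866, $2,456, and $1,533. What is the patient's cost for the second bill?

#1 ($7,866): deductible takes $1,000, $6,866 remains; 20% of $6,866 = $1,373.20. Patient owes $2,373.20 (running OOP $2,373.20).
#2 ($2,456): 20% coinsurance on $2,456 = $491.20. That would push OOP to $2,864.40, over the $2,800 cap, so patient pays $2,800 − $2,373.20 = $426.80.

$426.80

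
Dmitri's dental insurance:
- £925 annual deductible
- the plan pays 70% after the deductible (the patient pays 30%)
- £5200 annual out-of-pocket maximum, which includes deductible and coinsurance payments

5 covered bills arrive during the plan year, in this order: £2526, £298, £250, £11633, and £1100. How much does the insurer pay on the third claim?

Claim 1 — £2526: £925 to deductible, leaving £1601; 30% of £1601 = £480.30. Cost to patient: £1405.30. OOP to date £1405.30. Plan pays £2526 − £1405.30 = £1120.70.
Claim 2 — £298: deductible already satisfied, so patient's share is 30% × £298 = £89.40. Patient owes £89.40 (running OOP £1494.70). Plan pays £298 − £89.40 = £208.60.
Claim 3 — £250: deductible met; 30% of £250 = £75. Patient pays £75; OOP now £1569.70. Plan pays £250 − £75 = £175.

£175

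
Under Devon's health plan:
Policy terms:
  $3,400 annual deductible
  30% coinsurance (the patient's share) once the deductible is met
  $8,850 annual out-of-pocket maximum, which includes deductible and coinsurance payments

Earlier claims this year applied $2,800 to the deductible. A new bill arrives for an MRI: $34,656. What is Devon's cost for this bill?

$6,050

$2,800 of the $3,400 deductible is already met, leaving $600.
The remaining $34,056 (= $34,656 − $600) moves to coinsurance.
Coinsurance: $34,056 × 30% = $10,216.80.
Patient responsibility before any cap: $600 + $10,216.80 = $10,816.80.
That would bring total out-of-pocket to $13,616.80, past the $8,850 cap. The patient is capped at $8,850 − $2,800 = $6,050 on this claim.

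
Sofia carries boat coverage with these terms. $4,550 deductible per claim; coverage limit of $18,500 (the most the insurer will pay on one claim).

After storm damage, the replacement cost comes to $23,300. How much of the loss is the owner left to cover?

$4,800

Subtract the deductible: $23,300 − $4,550 = $18,750.
$18,750 exceeds the $18,500 limit, so the insurer pays the limit: $18,500.
Out of pocket: $23,300 − $18,500 = $4,800.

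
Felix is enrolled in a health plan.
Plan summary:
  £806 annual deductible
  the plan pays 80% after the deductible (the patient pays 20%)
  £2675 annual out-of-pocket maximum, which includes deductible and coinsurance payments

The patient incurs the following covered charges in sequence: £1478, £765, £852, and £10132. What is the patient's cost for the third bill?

Bill 1, £1478: £806 to deductible, leaving £672; patient's 20% is £134.40. Patient owes £940.40 (running OOP £940.40).
Bill 2, £765: 20% coinsurance on £765 = £153. Cost to patient: £153. OOP to date £1093.40.
Bill 3, £852: 20% coinsurance on £852 = £170.40. Patient pays £170.40; OOP now £1263.80.

£170.40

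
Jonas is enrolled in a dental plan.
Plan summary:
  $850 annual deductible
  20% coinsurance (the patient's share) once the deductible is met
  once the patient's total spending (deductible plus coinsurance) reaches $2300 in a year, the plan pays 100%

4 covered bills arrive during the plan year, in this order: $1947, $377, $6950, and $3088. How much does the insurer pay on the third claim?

$5794.80

Bill 1, $1947: deductible takes $850, $1097 remains; patient's 20% is $219.40. Patient pays $1069.40; OOP now $1069.40. Insurer: $1947 − $1069.40 = $877.60.
Bill 2, $377: deductible met; 20% of $377 = $75.40. Cost to patient: $75.40. OOP to date $1144.80. Insurer: $377 − $75.40 = $301.60.
Bill 3, $6950: deductible already satisfied, so patient's share is 20% × $6950 = $1390. Adding that to $1144.80 gives $2534.80, past the $2300 cap; patient pays only $2300 − $1144.80 = $1155.20. Plan pays $6950 − $1155.20 = $5794.80.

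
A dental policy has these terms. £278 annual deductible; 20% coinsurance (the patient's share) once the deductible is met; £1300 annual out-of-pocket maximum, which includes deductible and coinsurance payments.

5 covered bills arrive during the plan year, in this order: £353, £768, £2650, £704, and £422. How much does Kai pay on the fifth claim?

Bill 1, £353: £278 to deductible, leaving £75; coinsurance £75 × 20% = £15. Cost to patient: £293. OOP to date £293.
Bill 2, £768: 20% coinsurance on £768 = £153.60. Patient pays £153.60; OOP now £446.60.
Bill 3, £2650: 20% coinsurance on £2650 = £530. Patient pays £530; OOP now £976.60.
Bill 4, £704: deductible met; 20% of £704 = £140.80. Patient pays £140.80; OOP now £1117.40.
Bill 5, £422: deductible already satisfied, so patient's share is 20% × £422 = £84.40. Cost to patient: £84.40. OOP to date £1201.80.

£84.40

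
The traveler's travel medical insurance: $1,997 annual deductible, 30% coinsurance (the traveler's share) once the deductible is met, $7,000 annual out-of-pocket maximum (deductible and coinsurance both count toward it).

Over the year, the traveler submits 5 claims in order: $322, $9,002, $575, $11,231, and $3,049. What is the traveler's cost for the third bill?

$172.50

#1 ($322): entire amount goes to the deductible. Cost to traveler: $322. OOP to date $322.
#2 ($9,002): $1,675 finishes the deductible; $7,327 goes to coinsurance; traveler's 30% is $2,198.10. Traveler owes $3,873.10 (running OOP $4,195.10).
#3 ($575): deductible already satisfied, so traveler's share is 30% × $575 = $172.50. Traveler owes $172.50 (running OOP $4,367.60).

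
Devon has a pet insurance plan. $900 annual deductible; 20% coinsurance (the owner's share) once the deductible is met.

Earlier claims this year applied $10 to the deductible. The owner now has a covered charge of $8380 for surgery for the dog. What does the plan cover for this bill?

$5992

Remaining deductible: $900 − $10 = $890.
That leaves $8380 − $890 = $7490 for coinsurance.
Owner's 20% share of $7490 is $1498.
Owner responsibility: $890 + $1498 = $2388.
The insurer covers the remainder: $8380 − $2388 = $5992.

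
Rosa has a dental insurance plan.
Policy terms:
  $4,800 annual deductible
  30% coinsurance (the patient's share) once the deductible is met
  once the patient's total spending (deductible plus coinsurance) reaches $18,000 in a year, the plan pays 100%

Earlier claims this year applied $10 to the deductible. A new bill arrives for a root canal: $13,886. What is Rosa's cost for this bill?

Deductible still to meet: $4,800 − $10 = $4,790.
After the $4,790 deductible portion, $13,886 − $4,790 = $9,096 is subject to coinsurance.
30% of $9,096 = $2,728.80 falls to the patient.
That puts the patient's cost at $4,790 + $2,728.80 = $7,518.80 before any cap.
Cumulative spending $10 + $7,518.80 = $7,528.80 stays under the $18,000 maximum.

$7,518.80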